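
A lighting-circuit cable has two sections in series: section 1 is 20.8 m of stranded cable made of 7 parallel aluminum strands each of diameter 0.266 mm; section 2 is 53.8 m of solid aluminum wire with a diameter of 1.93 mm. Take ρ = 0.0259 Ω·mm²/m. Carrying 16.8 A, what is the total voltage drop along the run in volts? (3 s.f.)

31.3 V

ρ = 0.0259 Ω·mm²/m = 2.59×10^-8 Ω·m
Section 1: A_strand = π(1.3300e-04)² = 5.557e-08 m²; R₁ = ρL/(N·A_s) = (2.59×10^-8)(20.8)/(7×5.557e-08) = 1.385 Ω
Section 2: A = π(d/2)² = π(9.6500e-04 m)² = 2.926e-06 m²
R₂ = (2.59×10^-8)(53.8)/(2.926e-06) = 0.4763 Ω
R = R₁ + R₂ = 1.861 Ω
V = IR = 16.8 × 1.861 = 31.3 V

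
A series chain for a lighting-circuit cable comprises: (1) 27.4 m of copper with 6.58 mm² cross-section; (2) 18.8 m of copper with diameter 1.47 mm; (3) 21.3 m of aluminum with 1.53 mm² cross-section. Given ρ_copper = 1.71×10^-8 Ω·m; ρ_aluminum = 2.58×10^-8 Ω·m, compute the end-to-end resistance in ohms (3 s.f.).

Seg 1: A = 6.58 mm² = 6.580e-06 m²
R_1 = (1.71×10^-8)(27.4)/(6.580e-06) = 0.07121 Ω
Seg 2: A = π(d/2)² = π(7.3500e-04 m)² = 1.697e-06 m²
R_2 = (1.71×10^-8)(18.8)/(1.697e-06) = 0.1894 Ω
Seg 3: A = 1.53 mm² = 1.530e-06 m²
R_3 = (2.58×10^-8)(21.3)/(1.530e-06) = 0.3592 Ω
R_total = R_1 + R_2 + R_3 = 0.620 Ω

0.620 Ω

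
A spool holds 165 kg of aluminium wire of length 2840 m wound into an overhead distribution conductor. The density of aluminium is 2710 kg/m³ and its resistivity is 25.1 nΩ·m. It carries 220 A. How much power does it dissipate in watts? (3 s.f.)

1.61×10^5 W

ρ = 25.1 nΩ·m = 2.51×10^-8 Ω·m
A = m/(density·L) = 165/(2710×2840) = 2.1439e-05 m²
R = ρL/A = (2.51×10^-8)(2840)/(2.1439e-05) = 3.325 Ω
P = I²R = (220)² × 3.325 = 1.61×10^5 W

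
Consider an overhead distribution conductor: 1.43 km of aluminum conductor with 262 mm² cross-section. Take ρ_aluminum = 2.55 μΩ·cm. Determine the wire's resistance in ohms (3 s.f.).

0.139 Ω

ρ = 2.55 μΩ·cm = 2.55×10^-8 Ω·m
A = 262 mm² = 2.620e-04 m²
R = ρL/A = (2.55×10^-8)(1430 m)/(2.620e-04 m²) = 0.139 Ω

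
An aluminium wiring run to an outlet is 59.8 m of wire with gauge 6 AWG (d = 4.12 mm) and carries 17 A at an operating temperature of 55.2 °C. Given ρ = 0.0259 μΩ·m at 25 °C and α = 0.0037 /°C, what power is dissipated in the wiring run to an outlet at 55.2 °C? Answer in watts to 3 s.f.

37.3 W

ρ = 0.0259 μΩ·m = 2.59×10^-8 Ω·m
A = π(4.12/2 mm)² = π(2.0600e-03 m)² = 1.333e-05 m²
R₍25₎ = ρL/A = (2.59×10^-8)(59.8)/(1.333e-05) = 0.1162 Ω
R₍55.2₎ = R₍25₎(1 + αΔT) = 0.1162 × (1 + 0.0037×30.2) = 0.1292 Ω
P = I²R = (17)² × 0.1292 = 37.3 W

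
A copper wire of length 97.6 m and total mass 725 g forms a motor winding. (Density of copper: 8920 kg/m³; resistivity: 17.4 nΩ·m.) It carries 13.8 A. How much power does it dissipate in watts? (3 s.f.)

ρ = 17.4 nΩ·m = 1.74×10^-8 Ω·m
A = m/(density·L) = 0.725/(8920×97.6) = 8.3277e-07 m²
R = ρL/A = (1.74×10^-8)(97.6)/(8.3277e-07) = 2.039 Ω
P = I²R = (13.8)² × 2.039 = 388 W

388 W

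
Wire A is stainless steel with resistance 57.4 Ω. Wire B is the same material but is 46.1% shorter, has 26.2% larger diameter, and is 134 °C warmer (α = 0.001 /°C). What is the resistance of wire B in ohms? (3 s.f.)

22.0 Ω

R ∝ ρL/d² with ρ ∝ (1+αΔT), so R_B/R_A = (1 − 46.1/100) × (1 + 26.2/100)⁻² × (1 + 0.001×134)
= 0.539 × 0.6279 × 1.134 = 0.3838
R_B = 0.3838 × 57.4 = 22.0 Ω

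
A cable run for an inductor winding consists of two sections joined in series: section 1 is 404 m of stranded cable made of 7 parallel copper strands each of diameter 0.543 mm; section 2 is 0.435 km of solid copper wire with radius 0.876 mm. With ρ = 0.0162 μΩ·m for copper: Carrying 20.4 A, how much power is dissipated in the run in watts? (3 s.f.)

2900 W

ρ = 0.0162 μΩ·m = 1.62×10^-8 Ω·m
Section 1: A_strand = π(2.7150e-04)² = 2.316e-07 m²; R₁ = ρL/(N·A_s) = (1.62×10^-8)(404)/(7×2.316e-07) = 4.037 Ω
Section 2: A = πr² = π(8.7600e-04 m)² = 2.411e-06 m²
R₂ = (1.62×10^-8)(435)/(2.411e-06) = 2.923 Ω
R = R₁ + R₂ = 6.961 Ω
P = I²R = (20.4)² × 6.961 = 2900 W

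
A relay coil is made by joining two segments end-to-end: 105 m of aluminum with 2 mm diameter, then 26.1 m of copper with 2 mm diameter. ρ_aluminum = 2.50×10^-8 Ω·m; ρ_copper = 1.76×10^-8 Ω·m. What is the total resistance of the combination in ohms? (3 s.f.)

Segment 1: A = π(d/2)² = π(1.0000e-03 m)² = 3.142e-06 m²
R₁ = ρL/A = (2.50×10^-8)(105)/(3.142e-06) = 0.8356 Ω
R₂ = (1.76×10^-8)(26.1)/(3.142e-06) = 0.1462 Ω
R = R₁ + R₂ = 0.982 Ω

0.982 Ω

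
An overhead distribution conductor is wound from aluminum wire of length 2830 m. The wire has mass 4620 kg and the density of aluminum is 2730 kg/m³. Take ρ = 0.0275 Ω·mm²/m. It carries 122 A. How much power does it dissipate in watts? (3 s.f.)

ρ = 0.0275 Ω·mm²/m = 2.75×10^-8 Ω·m
A = m/(density·L) = 4620/(2730×2830) = 5.9799e-04 m²
R = ρL/A = (2.75×10^-8)(2830)/(5.9799e-04) = 0.1301 Ω
P = I²R = (122)² × 0.1301 = 1940 W

1940 W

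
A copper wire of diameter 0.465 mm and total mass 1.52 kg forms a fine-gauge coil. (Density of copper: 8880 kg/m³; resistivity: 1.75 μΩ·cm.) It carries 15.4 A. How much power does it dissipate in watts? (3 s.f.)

ρ = 1.75 μΩ·cm = 1.75×10^-8 Ω·m
A = π(d/2)² = π(2.3250e-04 m)² = 1.6982e-07 m²
L = m/(density·A) = 1.52/(8880×1.6982e-07) = 1008 m
R = ρL/A = (1.75×10^-8)(1008)/(1.6982e-07) = 103.9 Ω
P = I²R = (15.4)² × 103.9 = 24600 W

24600 W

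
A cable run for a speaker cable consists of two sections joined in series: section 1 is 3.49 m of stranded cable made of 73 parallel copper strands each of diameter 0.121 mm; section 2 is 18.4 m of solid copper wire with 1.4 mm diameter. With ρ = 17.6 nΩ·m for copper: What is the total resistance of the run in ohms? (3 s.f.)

0.284 Ω

ρ = 17.6 nΩ·m = 1.76×10^-8 Ω·m
Section 1: A_strand = π(6.0500e-05)² = 1.150e-08 m²; R₁ = ρL/(N·A_s) = (1.76×10^-8)(3.49)/(73×1.150e-08) = 0.07317 Ω
Section 2: A = π(d/2)² = π(7.0000e-04 m)² = 1.539e-06 m²
R₂ = (1.76×10^-8)(18.4)/(1.539e-06) = 0.2104 Ω
R = R₁ + R₂ = 0.284 Ω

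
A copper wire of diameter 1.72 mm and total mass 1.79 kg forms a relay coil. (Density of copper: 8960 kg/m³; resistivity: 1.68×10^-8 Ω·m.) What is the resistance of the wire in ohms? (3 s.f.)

0.622 Ω

A = π(d/2)² = π(8.6000e-04 m)² = 2.3235e-06 m²
L = m/(density·A) = 1.79/(8960×2.3235e-06) = 85.98 m
R = ρL/A = (1.68×10^-8)(85.98)/(2.3235e-06) = 0.622 Ω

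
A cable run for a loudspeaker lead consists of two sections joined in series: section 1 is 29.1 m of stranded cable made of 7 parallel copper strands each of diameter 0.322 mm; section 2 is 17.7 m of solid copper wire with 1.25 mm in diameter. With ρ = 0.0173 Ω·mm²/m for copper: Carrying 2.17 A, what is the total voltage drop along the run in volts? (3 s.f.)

ρ = 0.0173 Ω·mm²/m = 1.73×10^-8 Ω·m
Section 1: A_strand = π(1.6100e-04)² = 8.143e-08 m²; R₁ = ρL/(N·A_s) = (1.73×10^-8)(29.1)/(7×8.143e-08) = 0.8832 Ω
Section 2: A = π(d/2)² = π(6.2500e-04 m)² = 1.227e-06 m²
R₂ = (1.73×10^-8)(17.7)/(1.227e-06) = 0.2495 Ω
R = R₁ + R₂ = 1.133 Ω
V = IR = 2.17 × 1.133 = 2.46 V

2.46 V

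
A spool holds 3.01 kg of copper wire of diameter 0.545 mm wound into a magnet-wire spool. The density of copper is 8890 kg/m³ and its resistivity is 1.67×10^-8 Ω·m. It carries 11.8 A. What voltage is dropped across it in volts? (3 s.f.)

A = π(d/2)² = π(2.7250e-04 m)² = 2.3328e-07 m²
L = m/(density·A) = 3.01/(8890×2.3328e-07) = 1451 m
R = ρL/A = (1.67×10^-8)(1451)/(2.3328e-07) = 103.9 Ω
V = IR = 11.8 × 103.9 = 1230 V

1230 V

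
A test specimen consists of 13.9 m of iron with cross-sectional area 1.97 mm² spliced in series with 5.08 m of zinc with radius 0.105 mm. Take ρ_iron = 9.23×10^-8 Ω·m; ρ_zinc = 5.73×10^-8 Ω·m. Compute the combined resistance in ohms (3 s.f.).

9.06 Ω

Segment 1: A = 1.97 mm² = 1.970e-06 m²
R₁ = ρL/A = (9.23×10^-8)(13.9)/(1.970e-06) = 0.6513 Ω
Segment 2: A = πr² = π(1.0500e-04 m)² = 3.464e-08 m²
R₂ = (5.73×10^-8)(5.08)/(3.464e-08) = 8.404 Ω
R = R₁ + R₂ = 9.06 Ω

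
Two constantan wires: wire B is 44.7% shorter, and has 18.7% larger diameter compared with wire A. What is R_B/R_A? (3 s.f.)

0.392

R ∝ L/d², so R_B/R_A = (1 − 44.7/100) × (1 + 18.7/100)⁻²
= 0.553 × 0.7097 = 0.392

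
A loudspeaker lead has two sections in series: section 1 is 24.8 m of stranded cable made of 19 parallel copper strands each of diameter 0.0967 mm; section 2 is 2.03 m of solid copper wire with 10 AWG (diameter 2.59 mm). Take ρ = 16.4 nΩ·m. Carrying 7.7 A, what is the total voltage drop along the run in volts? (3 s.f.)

22.5 V

ρ = 16.4 nΩ·m = 1.64×10^-8 Ω·m
Section 1: A_strand = π(4.8350e-05)² = 7.344e-09 m²; R₁ = ρL/(N·A_s) = (1.64×10^-8)(24.8)/(19×7.344e-09) = 2.915 Ω
Section 2: A = π(2.59/2 mm)² = π(1.2950e-03 m)² = 5.269e-06 m²
R₂ = (1.64×10^-8)(2.03)/(5.269e-06) = 0.006319 Ω
R = R₁ + R₂ = 2.921 Ω
V = IR = 7.7 × 2.921 = 22.5 V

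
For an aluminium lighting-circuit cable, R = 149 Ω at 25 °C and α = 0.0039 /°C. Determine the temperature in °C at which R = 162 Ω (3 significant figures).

47.4 °C

R = R₀(1 + α(T − T₀)) ⇒ T = T₀ + (R/R₀ − 1)/α
T = 25 + (162/149 − 1)/0.0039 = 25 + (0.08725)/0.0039 = 47.4 °C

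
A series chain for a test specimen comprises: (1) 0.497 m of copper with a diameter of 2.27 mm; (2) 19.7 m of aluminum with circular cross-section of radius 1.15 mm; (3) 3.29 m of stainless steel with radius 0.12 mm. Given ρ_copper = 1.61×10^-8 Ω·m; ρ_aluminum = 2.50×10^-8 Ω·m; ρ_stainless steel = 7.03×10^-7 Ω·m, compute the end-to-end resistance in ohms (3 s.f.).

51.2 Ω

Seg 1: A = π(d/2)² = π(1.1350e-03 m)² = 4.047e-06 m²
R_1 = (1.61×10^-8)(0.497)/(4.047e-06) = 0.001977 Ω
Seg 2: A = πr² = π(1.1500e-03 m)² = 4.155e-06 m²
R_2 = (2.50×10^-8)(19.7)/(4.155e-06) = 0.1185 Ω
Seg 3: A = πr² = π(1.2000e-04 m)² = 4.524e-08 m²
R_3 = (7.03×10^-7)(3.29)/(4.524e-08) = 51.13 Ω
R_total = R_1 + R_2 + R_3 = 51.2 Ω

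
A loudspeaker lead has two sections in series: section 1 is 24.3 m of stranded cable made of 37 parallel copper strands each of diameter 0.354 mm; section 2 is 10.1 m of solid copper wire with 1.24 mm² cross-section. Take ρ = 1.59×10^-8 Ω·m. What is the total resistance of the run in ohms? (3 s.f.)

Section 1: A_strand = π(1.7700e-04)² = 9.842e-08 m²; R₁ = ρL/(N·A_s) = (1.59×10^-8)(24.3)/(37×9.842e-08) = 0.1061 Ω
Section 2: A = 1.24 mm² = 1.240e-06 m²
R₂ = (1.59×10^-8)(10.1)/(1.240e-06) = 0.1295 Ω
R = R₁ + R₂ = 0.236 Ω

0.236 Ω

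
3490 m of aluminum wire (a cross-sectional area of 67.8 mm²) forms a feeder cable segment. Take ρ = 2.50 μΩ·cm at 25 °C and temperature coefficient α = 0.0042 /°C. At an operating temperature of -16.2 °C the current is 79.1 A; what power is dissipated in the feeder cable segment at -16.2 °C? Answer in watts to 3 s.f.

6660 W

ρ = 2.50 μΩ·cm = 2.50×10^-8 Ω·m
A = 67.8 mm² = 6.780e-05 m²
R₍25₎ = ρL/A = (2.50×10^-8)(3490)/(6.780e-05) = 1.287 Ω
R₍-16.2₎ = R₍25₎(1 + αΔT) = 1.287 × (1 + 0.0042×-41.2) = 1.064 Ω
P = I²R = (79.1)² × 1.064 = 6660 W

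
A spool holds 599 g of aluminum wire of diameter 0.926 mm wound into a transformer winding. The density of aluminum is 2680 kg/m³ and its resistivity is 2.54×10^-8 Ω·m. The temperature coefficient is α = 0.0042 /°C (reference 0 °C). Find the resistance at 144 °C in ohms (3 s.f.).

A = π(d/2)² = π(4.6300e-04 m)² = 6.7346e-07 m²
L = m/(density·A) = 0.599/(2680×6.7346e-07) = 331.9 m
R = ρL/A = (2.54×10^-8)(331.9)/(6.7346e-07) = 12.52 Ω
R(144 °C) = 12.52 × (1 + 0.0042×144) = 20.1 Ω

20.1 Ω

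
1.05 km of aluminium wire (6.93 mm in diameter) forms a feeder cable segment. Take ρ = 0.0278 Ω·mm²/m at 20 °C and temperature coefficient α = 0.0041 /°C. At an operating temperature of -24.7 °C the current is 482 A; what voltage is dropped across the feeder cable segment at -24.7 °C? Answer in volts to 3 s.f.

305 V

ρ = 0.0278 Ω·mm²/m = 2.78×10^-8 Ω·m
A = π(d/2)² = π(3.4650e-03 m)² = 3.772e-05 m²
R₍20₎ = ρL/A = (2.78×10^-8)(1050)/(3.772e-05) = 0.7739 Ω
R₍-24.7₎ = R₍20₎(1 + αΔT) = 0.7739 × (1 + 0.0041×-44.7) = 0.6321 Ω
V = IR = 482 × 0.6321 = 305 V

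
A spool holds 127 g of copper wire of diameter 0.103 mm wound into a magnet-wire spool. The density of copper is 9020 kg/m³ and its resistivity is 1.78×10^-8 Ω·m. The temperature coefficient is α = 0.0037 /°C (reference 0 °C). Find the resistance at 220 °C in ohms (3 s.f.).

6550 Ω

A = π(d/2)² = π(5.1500e-05 m)² = 8.3323e-09 m²
L = m/(density·A) = 0.127/(9020×8.3323e-09) = 1690 m
R = ρL/A = (1.78×10^-8)(1690)/(8.3323e-09) = 3610 Ω
R(220 °C) = 3610 × (1 + 0.0037×220) = 6550 Ω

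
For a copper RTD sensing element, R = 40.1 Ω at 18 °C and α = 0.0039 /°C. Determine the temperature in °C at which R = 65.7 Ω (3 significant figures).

182 °C

R = R₀(1 + α(T − T₀)) ⇒ T = T₀ + (R/R₀ − 1)/α
T = 18 + (65.7/40.1 − 1)/0.0039 = 18 + (0.6384)/0.0039 = 182 °C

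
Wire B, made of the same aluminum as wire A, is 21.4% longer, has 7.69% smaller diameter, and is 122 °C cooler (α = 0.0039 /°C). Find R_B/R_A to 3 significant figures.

R ∝ ρL/d² with ρ ∝ (1+αΔT), so R_B/R_A = (1 + 21.4/100) × (1 − 7.69/100)⁻² × (1 − 0.0039×122)
= 1.214 × 1.174 × 0.5242 = 0.747

0.747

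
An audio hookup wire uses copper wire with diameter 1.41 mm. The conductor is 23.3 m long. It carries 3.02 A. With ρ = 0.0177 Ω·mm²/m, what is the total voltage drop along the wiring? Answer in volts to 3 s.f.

ρ = 0.0177 Ω·mm²/m = 1.77×10^-8 Ω·m
A = π(d/2)² = π(7.0500e-04 m)² = 1.561e-06 m²
R = ρL/A = (1.77×10^-8)(23.3)/(1.561e-06) = 0.2641 Ω
V = IR = 3.02 × 0.2641 = 0.798 V

0.798 V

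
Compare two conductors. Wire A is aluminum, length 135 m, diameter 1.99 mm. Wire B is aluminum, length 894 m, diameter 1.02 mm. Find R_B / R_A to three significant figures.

25.2

R ∝ ρL/d², so R_B/R_A = (L_B/L_A) × (d_A/d_B)²
= (894/135) × (1.99/1.02)² = 25.2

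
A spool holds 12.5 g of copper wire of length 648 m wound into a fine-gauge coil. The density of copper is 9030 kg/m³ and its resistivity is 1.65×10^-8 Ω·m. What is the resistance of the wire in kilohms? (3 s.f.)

5.01 kΩ

A = m/(density·L) = 0.0125/(9030×648) = 2.1362e-09 m²
R = ρL/A = (1.65×10^-8)(648)/(2.1362e-09) = 5.01 kΩ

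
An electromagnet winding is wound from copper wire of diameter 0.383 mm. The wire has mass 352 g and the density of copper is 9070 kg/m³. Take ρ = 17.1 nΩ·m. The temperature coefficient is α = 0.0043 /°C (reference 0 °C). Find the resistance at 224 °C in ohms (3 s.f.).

98.2 Ω

ρ = 17.1 nΩ·m = 1.71×10^-8 Ω·m
A = π(d/2)² = π(1.9150e-04 m)² = 1.1521e-07 m²
L = m/(density·A) = 0.352/(9070×1.1521e-07) = 336.9 m
R = ρL/A = (1.71×10^-8)(336.9)/(1.1521e-07) = 50 Ω
R(224 °C) = 50 × (1 + 0.0043×224) = 98.2 Ω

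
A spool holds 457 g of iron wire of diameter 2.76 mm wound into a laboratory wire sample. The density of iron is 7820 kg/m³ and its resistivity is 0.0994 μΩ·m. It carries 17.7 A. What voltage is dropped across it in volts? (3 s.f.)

ρ = 0.0994 μΩ·m = 9.94×10^-8 Ω·m
A = π(d/2)² = π(1.3800e-03 m)² = 5.9828e-06 m²
L = m/(density·A) = 0.457/(7820×5.9828e-06) = 9.768 m
R = ρL/A = (9.94×10^-8)(9.768)/(5.9828e-06) = 0.1623 Ω
V = IR = 17.7 × 0.1623 = 2.87 V

2.87 V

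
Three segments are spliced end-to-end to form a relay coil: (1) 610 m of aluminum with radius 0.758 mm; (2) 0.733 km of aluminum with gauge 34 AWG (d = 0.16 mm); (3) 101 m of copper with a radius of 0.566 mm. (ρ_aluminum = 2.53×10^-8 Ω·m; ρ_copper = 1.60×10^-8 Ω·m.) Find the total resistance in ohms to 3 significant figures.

933 Ω

Seg 1: A = πr² = π(7.5800e-04 m)² = 1.805e-06 m²
R_1 = (2.53×10^-8)(610)/(1.805e-06) = 8.55 Ω
Seg 2: A = π(0.16/2 mm)² = π(8.0000e-05 m)² = 2.011e-08 m²
R_2 = (2.53×10^-8)(733)/(2.011e-08) = 922.3 Ω
Seg 3: A = πr² = π(5.6600e-04 m)² = 1.006e-06 m²
R_3 = (1.60×10^-8)(101)/(1.006e-06) = 1.606 Ω
R_total = R_1 + R_2 + R_3 = 933 Ω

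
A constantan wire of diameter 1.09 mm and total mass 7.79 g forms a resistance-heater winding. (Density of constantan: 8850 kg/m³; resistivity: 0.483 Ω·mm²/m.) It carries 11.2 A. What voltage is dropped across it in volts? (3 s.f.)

5.47 V

ρ = 0.483 Ω·mm²/m = 4.83×10^-7 Ω·m
A = π(d/2)² = π(5.4500e-04 m)² = 9.3313e-07 m²
L = m/(density·A) = 0.00779/(8850×9.3313e-07) = 0.9433 m
R = ρL/A = (4.83×10^-7)(0.9433)/(9.3313e-07) = 0.4883 Ω
V = IR = 11.2 × 0.4883 = 5.47 V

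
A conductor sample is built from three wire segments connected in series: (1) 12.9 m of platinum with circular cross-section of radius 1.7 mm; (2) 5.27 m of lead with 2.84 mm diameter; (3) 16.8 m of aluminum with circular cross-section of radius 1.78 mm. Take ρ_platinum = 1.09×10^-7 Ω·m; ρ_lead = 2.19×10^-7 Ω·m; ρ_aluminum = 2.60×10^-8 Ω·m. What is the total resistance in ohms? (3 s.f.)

0.381 Ω

Seg 1: A = πr² = π(1.7000e-03 m)² = 9.079e-06 m²
R_1 = (1.09×10^-7)(12.9)/(9.079e-06) = 0.1549 Ω
Seg 2: A = π(d/2)² = π(1.4200e-03 m)² = 6.335e-06 m²
R_2 = (2.19×10^-7)(5.27)/(6.335e-06) = 0.1822 Ω
Seg 3: A = πr² = π(1.7800e-03 m)² = 9.954e-06 m²
R_3 = (2.60×10^-8)(16.8)/(9.954e-06) = 0.04388 Ω
R_total = R_1 + R_2 + R_3 = 0.381 Ω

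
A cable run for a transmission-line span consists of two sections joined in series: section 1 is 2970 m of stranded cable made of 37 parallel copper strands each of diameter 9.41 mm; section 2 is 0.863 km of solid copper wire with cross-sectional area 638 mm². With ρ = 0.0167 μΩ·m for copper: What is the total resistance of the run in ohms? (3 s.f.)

ρ = 0.0167 μΩ·m = 1.67×10^-8 Ω·m
Section 1: A_strand = π(4.7050e-03)² = 6.955e-05 m²; R₁ = ρL/(N·A_s) = (1.67×10^-8)(2970)/(37×6.955e-05) = 0.01928 Ω
Section 2: A = 638 mm² = 6.380e-04 m²
R₂ = (1.67×10^-8)(863)/(6.380e-04) = 0.02259 Ω
R = R₁ + R₂ = 0.0419 Ω

0.0419 Ω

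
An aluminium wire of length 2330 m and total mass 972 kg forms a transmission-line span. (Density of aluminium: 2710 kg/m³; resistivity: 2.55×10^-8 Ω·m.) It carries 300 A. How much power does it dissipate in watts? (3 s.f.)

34700 W

A = m/(density·L) = 972/(2710×2330) = 1.5394e-04 m²
R = ρL/A = (2.55×10^-8)(2330)/(1.5394e-04) = 0.386 Ω
P = I²R = (300)² × 0.386 = 34700 W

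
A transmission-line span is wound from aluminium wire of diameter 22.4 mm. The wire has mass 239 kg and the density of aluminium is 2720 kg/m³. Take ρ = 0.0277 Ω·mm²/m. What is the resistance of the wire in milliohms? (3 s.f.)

ρ = 0.0277 Ω·mm²/m = 2.77×10^-8 Ω·m
A = π(d/2)² = π(1.1200e-02 m)² = 3.9408e-04 m²
L = m/(density·A) = 239/(2720×3.9408e-04) = 223 m
R = ρL/A = (2.77×10^-8)(223)/(3.9408e-04) = 15.7 mΩ

15.7 mΩ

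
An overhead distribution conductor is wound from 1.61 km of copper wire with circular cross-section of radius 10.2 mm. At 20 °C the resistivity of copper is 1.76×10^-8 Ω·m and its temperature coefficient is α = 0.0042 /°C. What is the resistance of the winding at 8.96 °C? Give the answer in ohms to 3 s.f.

A = πr² = π(1.0200e-02 m)² = 3.269e-04 m²
R₍20°C₎ = ρL/A = (1.76×10^-8)(1610)/(3.269e-04) = 0.08669 Ω
R = R₀(1 + αΔT) = 0.08669(1 + 0.0042×-11) = 0.0827 Ω

0.0827 Ω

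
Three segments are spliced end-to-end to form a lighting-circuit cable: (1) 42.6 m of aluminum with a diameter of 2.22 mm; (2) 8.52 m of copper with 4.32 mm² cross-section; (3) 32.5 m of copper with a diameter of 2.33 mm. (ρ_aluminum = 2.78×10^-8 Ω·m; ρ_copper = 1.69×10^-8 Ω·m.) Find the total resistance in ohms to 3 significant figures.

0.468 Ω

Seg 1: A = π(d/2)² = π(1.1100e-03 m)² = 3.871e-06 m²
R_1 = (2.78×10^-8)(42.6)/(3.871e-06) = 0.306 Ω
Seg 2: A = 4.32 mm² = 4.320e-06 m²
R_2 = (1.69×10^-8)(8.52)/(4.320e-06) = 0.03333 Ω
Seg 3: A = π(d/2)² = π(1.1650e-03 m)² = 4.264e-06 m²
R_3 = (1.69×10^-8)(32.5)/(4.264e-06) = 0.1288 Ω
R_total = R_1 + R_2 + R_3 = 0.468 Ω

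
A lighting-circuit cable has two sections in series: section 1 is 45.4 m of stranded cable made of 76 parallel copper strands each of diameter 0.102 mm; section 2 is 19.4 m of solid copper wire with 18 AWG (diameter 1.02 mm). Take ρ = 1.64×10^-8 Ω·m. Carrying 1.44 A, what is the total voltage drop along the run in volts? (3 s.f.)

2.29 V

Section 1: A_strand = π(5.1000e-05)² = 8.171e-09 m²; R₁ = ρL/(N·A_s) = (1.64×10^-8)(45.4)/(76×8.171e-09) = 1.199 Ω
Section 2: A = π(1.02/2 mm)² = π(5.1000e-04 m)² = 8.171e-07 m²
R₂ = (1.64×10^-8)(19.4)/(8.171e-07) = 0.3894 Ω
R = R₁ + R₂ = 1.588 Ω
V = IR = 1.44 × 1.588 = 2.29 V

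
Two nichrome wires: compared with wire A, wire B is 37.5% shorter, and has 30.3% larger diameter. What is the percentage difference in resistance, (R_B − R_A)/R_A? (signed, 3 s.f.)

R ∝ L/d², so R_B/R_A = (1 − 37.5/100) × (1 + 30.3/100)⁻²
= 0.625 × 0.589 = 0.3681
(R_B − R_A)/R_A = 0.3681 − 1 = -63.2%

-63.2%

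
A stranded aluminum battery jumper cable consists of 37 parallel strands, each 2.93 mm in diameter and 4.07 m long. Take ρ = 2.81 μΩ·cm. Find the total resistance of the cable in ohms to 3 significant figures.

ρ = 2.81 μΩ·cm = 2.81×10^-8 Ω·m
A_strand = π(1.4650e-03 m)² = 6.743e-06 m²
R_strand = ρL/A = (2.81×10^-8)(4.07)/(6.743e-06) = 0.01696 Ω
R_total = R_strand/N = 0.01696/37 = 4.58×10^-4 Ω

4.58×10^-4 Ω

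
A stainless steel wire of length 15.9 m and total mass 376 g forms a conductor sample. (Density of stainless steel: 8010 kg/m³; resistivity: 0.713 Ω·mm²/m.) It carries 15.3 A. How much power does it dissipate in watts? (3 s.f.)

ρ = 0.713 Ω·mm²/m = 7.13×10^-7 Ω·m
A = m/(density·L) = 0.376/(8010×15.9) = 2.9523e-06 m²
R = ρL/A = (7.13×10^-7)(15.9)/(2.9523e-06) = 3.84 Ω
P = I²R = (15.3)² × 3.84 = 899 W

899 W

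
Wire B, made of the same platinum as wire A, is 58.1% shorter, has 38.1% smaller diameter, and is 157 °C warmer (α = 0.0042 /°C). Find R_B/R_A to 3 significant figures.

R ∝ ρL/d² with ρ ∝ (1+αΔT), so R_B/R_A = (1 − 58.1/100) × (1 − 38.1/100)⁻² × (1 + 0.0042×157)
= 0.419 × 2.61 × 1.659 = 1.81

1.81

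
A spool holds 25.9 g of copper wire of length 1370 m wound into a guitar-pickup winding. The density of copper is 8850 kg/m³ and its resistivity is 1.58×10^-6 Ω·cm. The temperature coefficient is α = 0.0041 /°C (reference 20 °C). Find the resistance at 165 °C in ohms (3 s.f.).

16200 Ω

ρ = 1.58×10^-6 Ω·cm = 1.58×10^-8 Ω·m
A = m/(density·L) = 0.0259/(8850×1370) = 2.1362e-09 m²
R = ρL/A = (1.58×10^-8)(1370)/(2.1362e-09) = 10130 Ω
R(165 °C) = 10130 × (1 + 0.0041×145) = 16200 Ω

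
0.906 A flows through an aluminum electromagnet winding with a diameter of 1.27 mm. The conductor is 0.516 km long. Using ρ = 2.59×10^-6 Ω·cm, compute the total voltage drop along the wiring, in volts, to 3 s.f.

ρ = 2.59×10^-6 Ω·cm = 2.59×10^-8 Ω·m
A = π(d/2)² = π(6.3500e-04 m)² = 1.267e-06 m²
R = ρL/A = (2.59×10^-8)(516)/(1.267e-06) = 10.55 Ω
V = IR = 0.906 × 10.55 = 9.56 V

9.56 V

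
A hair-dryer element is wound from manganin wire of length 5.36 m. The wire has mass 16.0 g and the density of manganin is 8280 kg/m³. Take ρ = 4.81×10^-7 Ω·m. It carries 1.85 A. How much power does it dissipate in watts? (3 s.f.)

24.5 W

A = m/(density·L) = 0.016/(8280×5.36) = 3.6052e-07 m²
R = ρL/A = (4.81×10^-7)(5.36)/(3.6052e-07) = 7.151 Ω
P = I²R = (1.85)² × 7.151 = 24.5 W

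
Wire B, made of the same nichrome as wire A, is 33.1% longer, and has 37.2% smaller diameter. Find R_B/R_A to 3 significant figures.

R ∝ L/d², so R_B/R_A = (1 + 33.1/100) × (1 − 37.2/100)⁻²
= 1.331 × 2.536 = 3.37

3.37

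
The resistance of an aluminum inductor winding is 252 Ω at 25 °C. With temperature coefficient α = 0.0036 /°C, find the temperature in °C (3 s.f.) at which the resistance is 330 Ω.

111 °C

R = R₀(1 + α(T − T₀)) ⇒ T = T₀ + (R/R₀ − 1)/α
T = 25 + (330/252 − 1)/0.0036 = 25 + (0.3095)/0.0036 = 111 °C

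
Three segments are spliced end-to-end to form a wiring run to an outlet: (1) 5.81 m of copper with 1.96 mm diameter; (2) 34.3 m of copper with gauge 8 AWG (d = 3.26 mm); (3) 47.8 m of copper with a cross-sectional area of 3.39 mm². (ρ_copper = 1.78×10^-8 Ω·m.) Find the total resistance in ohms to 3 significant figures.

0.358 Ω

Seg 1: A = π(d/2)² = π(9.8000e-04 m)² = 3.017e-06 m²
R_1 = (1.78×10^-8)(5.81)/(3.017e-06) = 0.03428 Ω
Seg 2: A = π(3.26/2 mm)² = π(1.6300e-03 m)² = 8.347e-06 m²
R_2 = (1.78×10^-8)(34.3)/(8.347e-06) = 0.07315 Ω
Seg 3: A = 3.39 mm² = 3.390e-06 m²
R_3 = (1.78×10^-8)(47.8)/(3.390e-06) = 0.251 Ω
R_total = R_1 + R_2 + R_3 = 0.358 Ω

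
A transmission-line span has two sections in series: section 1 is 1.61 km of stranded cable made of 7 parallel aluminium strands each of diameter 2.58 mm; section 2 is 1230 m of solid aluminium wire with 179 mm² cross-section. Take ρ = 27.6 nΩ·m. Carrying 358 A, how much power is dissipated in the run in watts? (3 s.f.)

1.80×10^5 W

ρ = 27.6 nΩ·m = 2.76×10^-8 Ω·m
Section 1: A_strand = π(1.2900e-03)² = 5.228e-06 m²; R₁ = ρL/(N·A_s) = (2.76×10^-8)(1610)/(7×5.228e-06) = 1.214 Ω
Section 2: A = 179 mm² = 1.790e-04 m²
R₂ = (2.76×10^-8)(1230)/(1.790e-04) = 0.1897 Ω
R = R₁ + R₂ = 1.404 Ω
P = I²R = (358)² × 1.404 = 1.80×10^5 W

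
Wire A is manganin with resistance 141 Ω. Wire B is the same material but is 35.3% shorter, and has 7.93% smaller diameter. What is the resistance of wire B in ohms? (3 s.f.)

R ∝ L/d², so R_B/R_A = (1 − 35.3/100) × (1 − 7.93/100)⁻²
= 0.647 × 1.18 = 0.7632
R_B = 0.7632 × 141 = 108 Ω

108 Ω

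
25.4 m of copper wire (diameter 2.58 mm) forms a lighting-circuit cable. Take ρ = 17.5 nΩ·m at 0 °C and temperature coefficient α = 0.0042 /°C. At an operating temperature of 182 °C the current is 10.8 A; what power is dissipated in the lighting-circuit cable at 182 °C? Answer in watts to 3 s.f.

ρ = 17.5 nΩ·m = 1.75×10^-8 Ω·m
A = π(d/2)² = π(1.2900e-03 m)² = 5.228e-06 m²
R₍0₎ = ρL/A = (1.75×10^-8)(25.4)/(5.228e-06) = 0.08502 Ω
R₍182₎ = R₍0₎(1 + αΔT) = 0.08502 × (1 + 0.0042×182) = 0.15 Ω
P = I²R = (10.8)² × 0.15 = 17.5 W

17.5 W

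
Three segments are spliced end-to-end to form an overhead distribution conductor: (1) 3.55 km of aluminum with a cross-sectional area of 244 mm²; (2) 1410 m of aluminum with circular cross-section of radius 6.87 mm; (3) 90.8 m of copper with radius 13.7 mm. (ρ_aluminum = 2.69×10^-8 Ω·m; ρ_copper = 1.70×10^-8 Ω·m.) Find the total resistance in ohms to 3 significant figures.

0.650 Ω

Seg 1: A = 244 mm² = 2.440e-04 m²
R_1 = (2.69×10^-8)(3550)/(2.440e-04) = 0.3914 Ω
Seg 2: A = πr² = π(6.8700e-03 m)² = 1.483e-04 m²
R_2 = (2.69×10^-8)(1410)/(1.483e-04) = 0.2558 Ω
Seg 3: A = πr² = π(1.3700e-02 m)² = 5.896e-04 m²
R_3 = (1.70×10^-8)(90.8)/(5.896e-04) = 0.002618 Ω
R_total = R_1 + R_2 + R_3 = 0.650 Ω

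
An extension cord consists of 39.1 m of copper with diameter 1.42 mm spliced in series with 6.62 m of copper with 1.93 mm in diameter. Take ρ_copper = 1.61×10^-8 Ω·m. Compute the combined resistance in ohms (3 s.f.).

0.434 Ω

Segment 1: A = π(d/2)² = π(7.1000e-04 m)² = 1.584e-06 m²
R₁ = ρL/A = (1.61×10^-8)(39.1)/(1.584e-06) = 0.3975 Ω
Segment 2: A = π(d/2)² = π(9.6500e-04 m)² = 2.926e-06 m²
R₂ = (1.61×10^-8)(6.62)/(2.926e-06) = 0.03643 Ω
R = R₁ + R₂ = 0.434 Ω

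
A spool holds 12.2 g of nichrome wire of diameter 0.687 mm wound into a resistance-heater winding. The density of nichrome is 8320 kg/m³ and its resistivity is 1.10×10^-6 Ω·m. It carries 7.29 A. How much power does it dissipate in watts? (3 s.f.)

624 W

A = π(d/2)² = π(3.4350e-04 m)² = 3.7068e-07 m²
L = m/(density·A) = 0.0122/(8320×3.7068e-07) = 3.956 m
R = ρL/A = (1.10×10^-6)(3.956)/(3.7068e-07) = 11.74 Ω
P = I²R = (7.29)² × 11.74 = 624 W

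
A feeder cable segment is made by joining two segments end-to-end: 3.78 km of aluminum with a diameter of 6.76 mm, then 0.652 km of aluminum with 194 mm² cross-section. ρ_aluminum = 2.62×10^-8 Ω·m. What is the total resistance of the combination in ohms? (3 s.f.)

2.85 Ω

Segment 1: A = π(d/2)² = π(3.3800e-03 m)² = 3.589e-05 m²
R₁ = ρL/A = (2.62×10^-8)(3780)/(3.589e-05) = 2.759 Ω
Segment 2: A = 194 mm² = 1.940e-04 m²
R₂ = (2.62×10^-8)(652)/(1.940e-04) = 0.08805 Ω
R = R₁ + R₂ = 2.85 Ω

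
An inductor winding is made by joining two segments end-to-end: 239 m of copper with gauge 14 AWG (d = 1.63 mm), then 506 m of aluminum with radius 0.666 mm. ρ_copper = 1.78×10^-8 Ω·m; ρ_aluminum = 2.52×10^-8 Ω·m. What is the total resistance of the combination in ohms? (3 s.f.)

11.2 Ω

Segment 1: A = π(1.63/2 mm)² = π(8.1500e-04 m)² = 2.087e-06 m²
R₁ = ρL/A = (1.78×10^-8)(239)/(2.087e-06) = 2.039 Ω
Segment 2: A = πr² = π(6.6600e-04 m)² = 1.393e-06 m²
R₂ = (2.52×10^-8)(506)/(1.393e-06) = 9.151 Ω
R = R₁ + R₂ = 11.2 Ω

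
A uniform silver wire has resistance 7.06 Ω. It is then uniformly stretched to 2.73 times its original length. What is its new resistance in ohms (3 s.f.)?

Volume constant ⇒ A' = A/k with k = 2.73. R' = ρ(kL)/(A/k) = k²R.
R' = 7.453 × 7.06 = 52.6 Ω

52.6 Ω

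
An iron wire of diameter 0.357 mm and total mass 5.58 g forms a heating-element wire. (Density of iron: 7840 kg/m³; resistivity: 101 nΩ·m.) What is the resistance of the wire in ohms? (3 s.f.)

ρ = 101 nΩ·m = 1.01×10^-7 Ω·m
A = π(d/2)² = π(1.7850e-04 m)² = 1.0010e-07 m²
L = m/(density·A) = 0.00558/(7840×1.0010e-07) = 7.11 m
R = ρL/A = (1.01×10^-7)(7.11)/(1.0010e-07) = 7.17 Ω

7.17 Ω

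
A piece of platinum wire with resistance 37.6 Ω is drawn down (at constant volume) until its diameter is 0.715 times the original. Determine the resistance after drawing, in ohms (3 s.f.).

144 Ω

Volume constant ⇒ L' = L/r² with r = 0.715. R' = ρL'/A' = ρ(L/r²)/(πr²d₀²/4) = R/r⁴.
R' = 3.826 × 37.6 = 144 Ω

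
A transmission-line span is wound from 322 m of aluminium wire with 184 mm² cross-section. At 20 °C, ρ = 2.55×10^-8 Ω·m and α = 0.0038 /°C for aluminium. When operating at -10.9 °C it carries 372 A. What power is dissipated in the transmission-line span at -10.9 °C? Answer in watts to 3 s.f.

5450 W

A = 184 mm² = 1.840e-04 m²
R₍20₎ = ρL/A = (2.55×10^-8)(322)/(1.840e-04) = 0.04462 Ω
R₍-10.9₎ = R₍20₎(1 + αΔT) = 0.04462 × (1 + 0.0038×-30.9) = 0.03939 Ω
P = I²R = (372)² × 0.03939 = 5450 W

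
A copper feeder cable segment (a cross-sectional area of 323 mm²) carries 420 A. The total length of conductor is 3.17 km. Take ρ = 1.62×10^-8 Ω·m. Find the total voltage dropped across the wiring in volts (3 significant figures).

66.8 V

A = 323 mm² = 3.230e-04 m²
R = ρL/A = (1.62×10^-8)(3170)/(3.230e-04) = 0.159 Ω
V = IR = 420 × 0.159 = 66.8 V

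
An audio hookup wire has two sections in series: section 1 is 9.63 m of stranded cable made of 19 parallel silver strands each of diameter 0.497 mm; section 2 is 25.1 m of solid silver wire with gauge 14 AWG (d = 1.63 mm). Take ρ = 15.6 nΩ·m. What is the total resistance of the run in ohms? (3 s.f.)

0.228 Ω

ρ = 15.6 nΩ·m = 1.56×10^-8 Ω·m
Section 1: A_strand = π(2.4850e-04)² = 1.940e-07 m²; R₁ = ρL/(N·A_s) = (1.56×10^-8)(9.63)/(19×1.940e-07) = 0.04076 Ω
Section 2: A = π(1.63/2 mm)² = π(8.1500e-04 m)² = 2.087e-06 m²
R₂ = (1.56×10^-8)(25.1)/(2.087e-06) = 0.1876 Ω
R = R₁ + R₂ = 0.228 Ω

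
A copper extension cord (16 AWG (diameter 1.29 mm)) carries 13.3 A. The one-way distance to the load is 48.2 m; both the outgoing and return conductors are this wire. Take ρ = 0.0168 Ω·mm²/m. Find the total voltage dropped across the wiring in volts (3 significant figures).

16.5 V

ρ = 0.0168 Ω·mm²/m = 1.68×10^-8 Ω·m
A = π(1.29/2 mm)² = π(6.4500e-04 m)² = 1.307e-06 m²
Total conductor length (both ways) L = 2 × 48.2 = 96.4 m
R = ρL/A = (1.68×10^-8)(96.4)/(1.307e-06) = 1.239 Ω
V = IR = 13.3 × 1.239 = 16.5 V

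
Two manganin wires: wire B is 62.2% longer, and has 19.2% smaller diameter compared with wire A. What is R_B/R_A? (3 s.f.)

R ∝ L/d², so R_B/R_A = (1 + 62.2/100) × (1 − 19.2/100)⁻²
= 1.622 × 1.532 = 2.48

2.48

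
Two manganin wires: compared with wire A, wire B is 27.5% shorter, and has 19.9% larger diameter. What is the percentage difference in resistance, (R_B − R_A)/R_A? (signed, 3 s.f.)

-49.6%

R ∝ L/d², so R_B/R_A = (1 − 27.5/100) × (1 + 19.9/100)⁻²
= 0.725 × 0.6956 = 0.5043
(R_B − R_A)/R_A = 0.5043 − 1 = -49.6%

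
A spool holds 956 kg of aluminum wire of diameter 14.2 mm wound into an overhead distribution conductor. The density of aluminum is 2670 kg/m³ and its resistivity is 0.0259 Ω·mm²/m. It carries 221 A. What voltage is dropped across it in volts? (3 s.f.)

81.7 V

ρ = 0.0259 Ω·mm²/m = 2.59×10^-8 Ω·m
A = π(d/2)² = π(7.1000e-03 m)² = 1.5837e-04 m²
L = m/(density·A) = 956/(2670×1.5837e-04) = 2261 m
R = ρL/A = (2.59×10^-8)(2261)/(1.5837e-04) = 0.3698 Ω
V = IR = 221 × 0.3698 = 81.7 V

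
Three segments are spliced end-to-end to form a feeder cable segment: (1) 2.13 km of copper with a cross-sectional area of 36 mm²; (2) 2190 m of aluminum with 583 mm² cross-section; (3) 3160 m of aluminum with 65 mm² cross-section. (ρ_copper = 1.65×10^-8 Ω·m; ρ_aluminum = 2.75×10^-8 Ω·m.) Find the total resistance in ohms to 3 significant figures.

2.42 Ω

Seg 1: A = 36 mm² = 3.600e-05 m²
R_1 = (1.65×10^-8)(2130)/(3.600e-05) = 0.9762 Ω
Seg 2: A = 583 mm² = 5.830e-04 m²
R_2 = (2.75×10^-8)(2190)/(5.830e-04) = 0.1033 Ω
Seg 3: A = 65 mm² = 6.500e-05 m²
R_3 = (2.75×10^-8)(3160)/(6.500e-05) = 1.337 Ω
R_total = R_1 + R_2 + R_3 = 2.42 Ω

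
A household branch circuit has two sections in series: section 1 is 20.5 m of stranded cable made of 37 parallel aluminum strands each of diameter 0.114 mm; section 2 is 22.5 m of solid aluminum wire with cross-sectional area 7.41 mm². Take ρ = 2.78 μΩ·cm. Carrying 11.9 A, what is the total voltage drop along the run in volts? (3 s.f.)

19.0 V

ρ = 2.78 μΩ·cm = 2.78×10^-8 Ω·m
Section 1: A_strand = π(5.7000e-05)² = 1.021e-08 m²; R₁ = ρL/(N·A_s) = (2.78×10^-8)(20.5)/(37×1.021e-08) = 1.509 Ω
Section 2: A = 7.41 mm² = 7.410e-06 m²
R₂ = (2.78×10^-8)(22.5)/(7.410e-06) = 0.08441 Ω
R = R₁ + R₂ = 1.593 Ω
V = IR = 11.9 × 1.593 = 19.0 V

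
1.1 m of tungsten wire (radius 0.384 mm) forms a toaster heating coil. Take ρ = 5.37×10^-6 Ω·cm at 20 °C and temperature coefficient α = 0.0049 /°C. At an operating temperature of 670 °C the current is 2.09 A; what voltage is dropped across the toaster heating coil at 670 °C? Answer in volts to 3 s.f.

ρ = 5.37×10^-6 Ω·cm = 5.37×10^-8 Ω·m
A = πr² = π(3.8400e-04 m)² = 4.632e-07 m²
R₍20₎ = ρL/A = (5.37×10^-8)(1.1)/(4.632e-07) = 0.1275 Ω
R₍670₎ = R₍20₎(1 + αΔT) = 0.1275 × (1 + 0.0049×650) = 0.5336 Ω
V = IR = 2.09 × 0.5336 = 1.12 V

1.12 V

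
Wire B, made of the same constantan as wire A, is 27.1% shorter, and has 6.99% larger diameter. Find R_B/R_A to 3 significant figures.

0.637

R ∝ L/d², so R_B/R_A = (1 − 27.1/100) × (1 + 6.99/100)⁻²
= 0.729 × 0.8736 = 0.637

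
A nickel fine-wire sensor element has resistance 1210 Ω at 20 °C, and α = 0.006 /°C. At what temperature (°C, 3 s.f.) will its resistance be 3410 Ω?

R = R₀(1 + α(T − T₀)) ⇒ T = T₀ + (R/R₀ − 1)/α
T = 20 + (3410/1210 − 1)/0.006 = 20 + (1.818)/0.006 = 323 °C

323 °C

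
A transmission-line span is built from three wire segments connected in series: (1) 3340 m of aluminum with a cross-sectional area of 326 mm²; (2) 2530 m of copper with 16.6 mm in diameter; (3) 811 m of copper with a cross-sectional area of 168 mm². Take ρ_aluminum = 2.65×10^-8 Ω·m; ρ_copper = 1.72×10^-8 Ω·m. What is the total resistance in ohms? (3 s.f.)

Seg 1: A = 326 mm² = 3.260e-04 m²
R_1 = (2.65×10^-8)(3340)/(3.260e-04) = 0.2715 Ω
Seg 2: A = π(d/2)² = π(8.3000e-03 m)² = 2.164e-04 m²
R_2 = (1.72×10^-8)(2530)/(2.164e-04) = 0.2011 Ω
Seg 3: A = 168 mm² = 1.680e-04 m²
R_3 = (1.72×10^-8)(811)/(1.680e-04) = 0.08303 Ω
R_total = R_1 + R_2 + R_3 = 0.556 Ω

0.556 Ω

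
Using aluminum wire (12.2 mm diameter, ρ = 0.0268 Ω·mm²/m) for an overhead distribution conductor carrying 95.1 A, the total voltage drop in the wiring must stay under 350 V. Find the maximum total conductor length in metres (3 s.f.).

ρ = 0.0268 Ω·mm²/m = 2.68×10^-8 Ω·m
A = π(d/2)² = π(6.1000e-03 m)² = 1.169e-04 m²
L_max = V_max·A/(1·ρI) = (350)(1.169e-04)/(2.68×10^-8×95.1) = 16100 m

16100 m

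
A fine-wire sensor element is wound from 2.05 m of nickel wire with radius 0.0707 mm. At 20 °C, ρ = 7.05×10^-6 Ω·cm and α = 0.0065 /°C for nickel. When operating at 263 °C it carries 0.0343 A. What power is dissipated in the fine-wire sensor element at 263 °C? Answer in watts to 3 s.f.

ρ = 7.05×10^-6 Ω·cm = 7.05×10^-8 Ω·m
A = πr² = π(7.0700e-05 m)² = 1.570e-08 m²
R₍20₎ = ρL/A = (7.05×10^-8)(2.05)/(1.570e-08) = 9.204 Ω
R₍263₎ = R₍20₎(1 + αΔT) = 9.204 × (1 + 0.0065×243) = 23.74 Ω
P = I²R = (0.0343)² × 23.74 = 0.0279 W

0.0279 W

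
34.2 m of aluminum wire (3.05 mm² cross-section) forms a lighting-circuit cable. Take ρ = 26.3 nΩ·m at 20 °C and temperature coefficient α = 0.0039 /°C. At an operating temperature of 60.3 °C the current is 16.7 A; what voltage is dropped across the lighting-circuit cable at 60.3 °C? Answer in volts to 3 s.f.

ρ = 26.3 nΩ·m = 2.63×10^-8 Ω·m
A = 3.05 mm² = 3.050e-06 m²
R₍20₎ = ρL/A = (2.63×10^-8)(34.2)/(3.050e-06) = 0.2949 Ω
R₍60.3₎ = R₍20₎(1 + αΔT) = 0.2949 × (1 + 0.0039×40.3) = 0.3413 Ω
V = IR = 16.7 × 0.3413 = 5.70 V

5.70 V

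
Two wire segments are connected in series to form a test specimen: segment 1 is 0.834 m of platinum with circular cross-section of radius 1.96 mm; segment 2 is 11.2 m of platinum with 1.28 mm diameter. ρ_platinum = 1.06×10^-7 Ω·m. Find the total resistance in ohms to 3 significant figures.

0.930 Ω

Segment 1: A = πr² = π(1.9600e-03 m)² = 1.207e-05 m²
R₁ = ρL/A = (1.06×10^-7)(0.834)/(1.207e-05) = 0.007325 Ω
Segment 2: A = π(d/2)² = π(6.4000e-04 m)² = 1.287e-06 m²
R₂ = (1.06×10^-7)(11.2)/(1.287e-06) = 0.9226 Ω
R = R₁ + R₂ = 0.930 Ω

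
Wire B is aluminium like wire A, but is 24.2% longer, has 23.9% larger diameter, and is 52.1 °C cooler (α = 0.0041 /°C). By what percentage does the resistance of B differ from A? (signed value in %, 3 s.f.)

R ∝ ρL/d² with ρ ∝ (1+αΔT), so R_B/R_A = (1 + 24.2/100) × (1 + 23.9/100)⁻² × (1 − 0.0041×52.1)
= 1.242 × 0.6514 × 0.7864 = 0.6362
(R_B − R_A)/R_A = 0.6362 − 1 = -36.4%

-36.4%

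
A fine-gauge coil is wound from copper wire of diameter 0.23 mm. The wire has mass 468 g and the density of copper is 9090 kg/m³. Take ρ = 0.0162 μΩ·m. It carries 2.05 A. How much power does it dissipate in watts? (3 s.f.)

ρ = 0.0162 μΩ·m = 1.62×10^-8 Ω·m
A = π(d/2)² = π(1.1500e-04 m)² = 4.1548e-08 m²
L = m/(density·A) = 0.468/(9090×4.1548e-08) = 1239 m
R = ρL/A = (1.62×10^-8)(1239)/(4.1548e-08) = 483.2 Ω
P = I²R = (2.05)² × 483.2 = 2030 W

2030 W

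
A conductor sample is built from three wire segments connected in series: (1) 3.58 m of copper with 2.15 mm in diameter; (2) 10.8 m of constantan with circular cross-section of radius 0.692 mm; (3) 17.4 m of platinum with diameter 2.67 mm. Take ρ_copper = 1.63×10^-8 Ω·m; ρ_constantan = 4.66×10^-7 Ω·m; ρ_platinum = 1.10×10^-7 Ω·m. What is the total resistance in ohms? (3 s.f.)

Seg 1: A = π(d/2)² = π(1.0750e-03 m)² = 3.631e-06 m²
R_1 = (1.63×10^-8)(3.58)/(3.631e-06) = 0.01607 Ω
Seg 2: A = πr² = π(6.9200e-04 m)² = 1.504e-06 m²
R_2 = (4.66×10^-7)(10.8)/(1.504e-06) = 3.345 Ω
Seg 3: A = π(d/2)² = π(1.3350e-03 m)² = 5.599e-06 m²
R_3 = (1.10×10^-7)(17.4)/(5.599e-06) = 0.3418 Ω
R_total = R_1 + R_2 + R_3 = 3.70 Ω

3.70 Ω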